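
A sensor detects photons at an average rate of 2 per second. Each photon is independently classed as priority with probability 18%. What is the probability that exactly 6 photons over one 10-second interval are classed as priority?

Thinning: the photons that are classed as priority themselves form a Poisson process with rate 0.18 × 2 = 0.36 per second.
Over the interval, μ = 0.36 × 10 = 3.6 (a 10-second interval = 10 seconds).
P(N = 6) = e^(−3.6) · 3.6^6/6! ≈ 0.0826.

0.0826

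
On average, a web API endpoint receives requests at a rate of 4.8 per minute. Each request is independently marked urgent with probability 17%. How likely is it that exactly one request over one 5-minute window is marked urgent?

Thinning: the requests that are marked urgent themselves form a Poisson process with rate 0.17 × 4.8 = 0.816 per minute.
Over the interval, μ = 0.816 × 5 = 4.08 (a 5-minute window = 5 minutes).
P(N = 1) = e^(−4.08) · 4.08^1/1! ≈ 0.0690.

0.0690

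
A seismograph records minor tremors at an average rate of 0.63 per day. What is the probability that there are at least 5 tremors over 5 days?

Over the interval, μ = 0.63 × 5 = 3.15 (5 days).
P(N ≥ 5) = 1 − P(N ≤ 4) = 1 − Σ_{j=0}^{4} e^(−μ) μ^j/j! ≈ 0.2105.

0.2105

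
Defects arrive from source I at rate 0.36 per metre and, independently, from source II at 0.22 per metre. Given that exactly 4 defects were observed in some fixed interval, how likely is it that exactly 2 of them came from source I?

0.3326

Given the total, each event is independently from source I with probability p = λ_I/(λ_I+λ_II) = 0.36/0.58 ≈ 0.6207.
So K ~ Binomial(4, 0.36/0.58): P(K = 2) = C(4,2) · (0.36/0.58)^2 · (0.22/0.58)^2 ≈ 0.3326.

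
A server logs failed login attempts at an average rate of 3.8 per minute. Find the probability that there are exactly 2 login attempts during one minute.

0.1615

With mean μ = 3.8 per minute,
P(N = 2) = e^(−μ) μ^2/2! = e^(−3.8) · 3.8^2/2 ≈ 0.1615.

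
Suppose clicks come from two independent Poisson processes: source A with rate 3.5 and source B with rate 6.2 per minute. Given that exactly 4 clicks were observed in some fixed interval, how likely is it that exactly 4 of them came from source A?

0.0170

Given the total, each event is independently from source A with probability p = λ_A/(λ_A+λ_B) = 3.5/9.7 ≈ 0.3608.
So K ~ Binomial(4, 3.5/9.7): P(K = 4) = C(4,4) · (3.5/9.7)^4 · (6.2/9.7)^0 ≈ 0.0170.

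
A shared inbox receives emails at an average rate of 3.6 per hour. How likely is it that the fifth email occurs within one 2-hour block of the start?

0.8445

Over the interval, μ = 3.6 × 2 = 7.2 (a 2-hour block = 2 hours).
The fifth arrival falls in the interval iff at least 5 events occur there: P(S_5 ≤ t) = P(N ≥ 5) = 1 − P(N ≤ 4) ≈ 0.8445.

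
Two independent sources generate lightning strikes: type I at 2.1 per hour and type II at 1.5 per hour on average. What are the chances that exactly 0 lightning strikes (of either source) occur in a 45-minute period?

0.0672

Independent Poisson processes superpose: combined rate λ = 2.1 + 1.5 = 3.6 per hour.
Over the interval, μ = 3.6 × 0.75 = 2.7 (a 45-minute period = 0.75 hours).
P(N = 0) = e^(−2.7) · 2.7^0/0! ≈ 0.0672.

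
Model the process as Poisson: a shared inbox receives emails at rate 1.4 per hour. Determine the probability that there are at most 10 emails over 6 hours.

0.7743

Over the interval, μ = 1.4 × 6 = 8.4 (6 hours).
P(N ≤ 10) = Σ_{j=0}^{10} e^(−μ) μ^j/j! ≈ 0.7743.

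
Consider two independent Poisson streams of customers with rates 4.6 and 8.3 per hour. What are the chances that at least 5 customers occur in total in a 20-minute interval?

0.4296

Independent Poisson processes superpose: combined rate λ = 4.6 + 8.3 = 12.9 per hour.
Over the interval, μ = 12.9 × 1/3 = 4.3 (a 20-minute interval = 1/3 hours).
P(N ≥ 5) = 1 − P(N ≤ 4) ≈ 0.4296.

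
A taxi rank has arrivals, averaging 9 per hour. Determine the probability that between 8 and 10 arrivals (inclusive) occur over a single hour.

0.3821

With mean μ = 9 per hour,
P(8 ≤ N ≤ 10) = Σ_{j=8}^{10} e^(−9) · 9^j/j! ≈ 0.3821.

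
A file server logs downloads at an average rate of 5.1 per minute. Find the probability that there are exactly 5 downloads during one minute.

With mean μ = 5.1 per minute,
P(N = 5) = e^(−μ) μ^5/5! = e^(−5.1) · 5.1^5/120 ≈ 0.1753.

0.1753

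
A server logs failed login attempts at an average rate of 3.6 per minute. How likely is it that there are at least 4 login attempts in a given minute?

0.4848

With mean μ = 3.6 per minute,
P(N ≥ 4) = 1 − P(N ≤ 3) = 1 − Σ_{j=0}^{3} e^(−μ) μ^j/j! ≈ 0.4848.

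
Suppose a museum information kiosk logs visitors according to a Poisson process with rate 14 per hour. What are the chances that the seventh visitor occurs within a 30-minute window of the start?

0.5503

Over the interval, μ = 14 × 0.5 = 7 (a 30-minute window = 0.5 hours).
The seventh arrival falls in the interval iff at least 7 events occur there: P(S_7 ≤ t) = P(N ≥ 7) = 1 − P(N ≤ 6) ≈ 0.5503.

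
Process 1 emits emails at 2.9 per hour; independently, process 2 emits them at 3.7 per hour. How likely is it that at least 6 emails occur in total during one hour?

Independent Poisson processes superpose: combined rate λ = 2.9 + 3.7 = 6.6 per hour.
So μ = 6.6.
P(N ≥ 6) = 1 − P(N ≤ 5) ≈ 0.6453.

0.6453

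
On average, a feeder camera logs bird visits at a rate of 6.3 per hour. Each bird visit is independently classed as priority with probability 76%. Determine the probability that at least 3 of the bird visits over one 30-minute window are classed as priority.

0.4287

Thinning: the bird visits that are classed as priority themselves form a Poisson process with rate 0.76 × 6.3 = 4.788 per hour.
Over the interval, μ = 4.788 × 0.5 = 2.394 (a 30-minute window = 0.5 hours).
P(N ≥ 3) = 1 − P(N ≤ 2) ≈ 0.4287.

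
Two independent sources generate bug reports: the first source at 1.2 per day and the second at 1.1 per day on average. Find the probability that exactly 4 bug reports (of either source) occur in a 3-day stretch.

0.0952

Independent Poisson processes superpose: combined rate λ = 1.2 + 1.1 = 2.3 per day.
Over the interval, μ = 2.3 × 3 = 6.9 (a 3-day stretch = 3 days).
P(N = 4) = e^(−6.9) · 6.9^4/4! ≈ 0.0952.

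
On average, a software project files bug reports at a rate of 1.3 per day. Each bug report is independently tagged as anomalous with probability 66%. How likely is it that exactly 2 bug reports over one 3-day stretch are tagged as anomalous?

0.2525

Thinning: the bug reports that are tagged as anomalous themselves form a Poisson process with rate 0.66 × 1.3 = 0.858 per day.
Over the interval, μ = 0.858 × 3 = 2.574 (a 3-day stretch = 3 days).
P(N = 2) = e^(−2.574) · 2.574^2/2! ≈ 0.2525.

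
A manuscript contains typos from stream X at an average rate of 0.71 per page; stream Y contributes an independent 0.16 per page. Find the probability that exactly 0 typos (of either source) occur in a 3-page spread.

0.0735

Independent Poisson processes superpose: combined rate λ = 0.71 + 0.16 = 0.87 per page.
Over the interval, μ = 0.87 × 3 = 2.61 (a 3-page spread = 3 pages).
P(N = 0) = e^(−2.61) · 2.61^0/0! ≈ 0.0735.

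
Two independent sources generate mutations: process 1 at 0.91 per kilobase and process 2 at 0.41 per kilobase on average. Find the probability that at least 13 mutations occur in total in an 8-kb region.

Independent Poisson processes superpose: combined rate λ = 0.91 + 0.41 = 1.32 per kilobase.
Over the interval, μ = 1.32 × 8 = 10.56 (an 8-kb region = 8 kilobases).
P(N ≥ 13) = 1 − P(N ≤ 12) ≈ 0.2643.

0.2643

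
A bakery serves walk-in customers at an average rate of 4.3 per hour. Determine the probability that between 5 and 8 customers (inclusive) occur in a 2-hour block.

0.4393

Over the interval, μ = 4.3 × 2 = 8.6 (a 2-hour block = 2 hours).
P(5 ≤ N ≤ 8) = Σ_{j=5}^{8} e^(−8.6) · 8.6^j/j! ≈ 0.4393.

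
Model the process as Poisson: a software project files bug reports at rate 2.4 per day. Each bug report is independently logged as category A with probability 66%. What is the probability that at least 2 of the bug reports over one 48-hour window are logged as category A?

0.8246

Thinning: the bug reports that are logged as category A themselves form a Poisson process with rate 0.66 × 2.4 = 1.584 per day.
Over the interval, μ = 1.584 × 2 = 3.168 (a 48-hour window = 2 days).
P(N ≥ 2) = 1 − P(N ≤ 1) ≈ 0.8246.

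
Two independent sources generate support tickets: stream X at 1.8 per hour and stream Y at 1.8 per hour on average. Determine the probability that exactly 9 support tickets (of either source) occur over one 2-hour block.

Independent Poisson processes superpose: combined rate λ = 1.8 + 1.8 = 3.6 per hour.
Over the interval, μ = 3.6 × 2 = 7.2 (a 2-hour block = 2 hours).
P(N = 9) = e^(−7.2) · 7.2^9/9! ≈ 0.1070.

0.1070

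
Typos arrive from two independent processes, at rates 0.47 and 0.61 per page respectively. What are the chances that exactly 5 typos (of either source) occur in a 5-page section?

0.1728

Independent Poisson processes superpose: combined rate λ = 0.47 + 0.61 = 1.08 per page.
Over the interval, μ = 1.08 × 5 = 5.4 (a 5-page section = 5 pages).
P(N = 5) = e^(−5.4) · 5.4^5/5! ≈ 0.1728.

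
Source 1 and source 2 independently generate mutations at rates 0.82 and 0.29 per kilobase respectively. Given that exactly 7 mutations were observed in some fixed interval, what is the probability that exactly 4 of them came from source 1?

0.1859

Given the total, each event is independently from source 1 with probability p = λ_1/(λ_1+λ_2) = 0.82/1.11 ≈ 0.7387.
So K ~ Binomial(7, 0.82/1.11): P(K = 4) = C(7,4) · (0.82/1.11)^4 · (0.29/1.11)^3 ≈ 0.1859.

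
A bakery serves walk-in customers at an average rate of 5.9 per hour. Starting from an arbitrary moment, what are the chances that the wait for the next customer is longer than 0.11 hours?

The wait for the next event is exponential with rate λ = 5.9 per hour.
P(T > 0.11) = e^(−λt) = e^(−5.9 × 0.11) = e^(−0.649) ≈ 0.5226.

0.5226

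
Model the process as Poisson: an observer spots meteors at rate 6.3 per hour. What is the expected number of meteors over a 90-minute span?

E[N] = λt = 6.3 × 1.5 = 9.45 (a 90-minute span = 1.5 hours).

9.45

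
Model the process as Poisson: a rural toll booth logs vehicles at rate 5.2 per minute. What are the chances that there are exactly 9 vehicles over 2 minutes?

Over the interval, μ = 5.2 × 2 = 10.4 (2 minutes).
P(N = 9) = e^(−μ) μ^9/9! = e^(−10.4) · 10.4^9/362880 ≈ 0.1194.

0.1194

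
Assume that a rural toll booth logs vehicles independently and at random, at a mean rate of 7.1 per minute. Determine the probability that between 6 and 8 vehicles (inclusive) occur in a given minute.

0.4278

With mean μ = 7.1 per minute,
P(6 ≤ N ≤ 8) = Σ_{j=6}^{8} e^(−7.1) · 7.1^j/j! ≈ 0.4278.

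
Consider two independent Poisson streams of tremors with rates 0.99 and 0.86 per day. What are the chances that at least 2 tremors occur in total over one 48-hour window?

Independent Poisson processes superpose: combined rate λ = 0.99 + 0.86 = 1.85 per day.
Over the interval, μ = 1.85 × 2 = 3.7 (a 48-hour window = 2 days).
P(N ≥ 2) = 1 − P(N ≤ 1) ≈ 0.8838.

0.8838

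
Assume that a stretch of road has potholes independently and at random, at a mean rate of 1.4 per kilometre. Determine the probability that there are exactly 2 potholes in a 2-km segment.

Over the interval, μ = 1.4 × 2 = 2.8 (a 2-km segment = 2 kilometres).
P(N = 2) = e^(−μ) μ^2/2! = e^(−2.8) · 2.8^2/2 ≈ 0.2384.

0.2384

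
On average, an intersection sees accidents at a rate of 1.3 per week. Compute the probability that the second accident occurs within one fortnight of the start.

0.7326

Over the interval, μ = 1.3 × 2 = 2.6 (a fortnight = 2 weeks).
The second arrival falls in the interval iff at least 2 events occur there: P(S_2 ≤ t) = P(N ≥ 2) = 1 − P(N ≤ 1) ≈ 0.7326.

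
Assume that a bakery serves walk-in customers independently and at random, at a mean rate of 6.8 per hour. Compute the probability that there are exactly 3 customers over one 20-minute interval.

Over the interval, μ = 6.8 × 1/3 ≈ 2.26667 (a 20-minute interval = 1/3 hours).
P(N = 3) = e^(−μ) μ^3/3! = e^(−2.26667) · 2.26667^3/6 ≈ 0.2012.

0.2012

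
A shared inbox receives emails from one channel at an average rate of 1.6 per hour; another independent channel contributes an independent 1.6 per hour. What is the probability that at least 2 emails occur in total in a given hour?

Independent Poisson processes superpose: combined rate λ = 1.6 + 1.6 = 3.2 per hour.
So μ = 3.2.
P(N ≥ 2) = 1 − P(N ≤ 1) ≈ 0.8288.

0.8288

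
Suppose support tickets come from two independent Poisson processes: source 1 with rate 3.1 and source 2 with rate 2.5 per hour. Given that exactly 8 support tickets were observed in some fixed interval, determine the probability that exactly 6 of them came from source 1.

0.1606

Given the total, each event is independently from source 1 with probability p = λ_1/(λ_1+λ_2) = 3.1/5.6 ≈ 0.5536.
So K ~ Binomial(8, 3.1/5.6): P(K = 6) = C(8,6) · (3.1/5.6)^6 · (2.5/5.6)^2 ≈ 0.1606.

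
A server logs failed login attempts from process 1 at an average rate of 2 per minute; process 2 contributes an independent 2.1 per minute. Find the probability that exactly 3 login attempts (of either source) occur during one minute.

0.1904

Independent Poisson processes superpose: combined rate λ = 2 + 2.1 = 4.1 per minute.
So μ = 4.1.
P(N = 3) = e^(−4.1) · 4.1^3/3! ≈ 0.1904.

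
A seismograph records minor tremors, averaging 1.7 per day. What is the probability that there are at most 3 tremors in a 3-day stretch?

0.2513

Over the interval, μ = 1.7 × 3 = 5.1 (a 3-day stretch = 3 days).
P(N ≤ 3) = Σ_{j=0}^{3} e^(−μ) μ^j/j! ≈ 0.2513.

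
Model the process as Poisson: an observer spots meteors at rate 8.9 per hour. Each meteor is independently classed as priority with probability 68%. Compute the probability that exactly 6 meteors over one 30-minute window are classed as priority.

0.0517

Thinning: the meteors that are classed as priority themselves form a Poisson process with rate 0.68 × 8.9 = 6.052 per hour.
Over the interval, μ = 6.052 × 0.5 = 3.026 (a 30-minute window = 0.5 hours).
P(N = 6) = e^(−3.026) · 3.026^6/6! ≈ 0.0517.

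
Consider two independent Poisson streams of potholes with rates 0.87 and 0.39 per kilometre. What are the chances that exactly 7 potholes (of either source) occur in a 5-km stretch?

Independent Poisson processes superpose: combined rate λ = 0.87 + 0.39 = 1.26 per kilometre.
Over the interval, μ = 1.26 × 5 = 6.3 (a 5-km stretch = 5 kilometres).
P(N = 7) = e^(−6.3) · 6.3^7/7! ≈ 0.1435.

0.1435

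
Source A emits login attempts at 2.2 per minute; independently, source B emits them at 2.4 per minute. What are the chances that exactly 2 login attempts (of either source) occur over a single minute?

Independent Poisson processes superpose: combined rate λ = 2.2 + 2.4 = 4.6 per minute.
So μ = 4.6.
P(N = 2) = e^(−4.6) · 4.6^2/2! ≈ 0.1063.

0.1063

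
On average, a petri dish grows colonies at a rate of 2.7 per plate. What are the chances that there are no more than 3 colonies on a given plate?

With mean μ = 2.7 per plate,
P(N ≤ 3) = Σ_{j=0}^{3} e^(−μ) μ^j/j! ≈ 0.7141.

0.7141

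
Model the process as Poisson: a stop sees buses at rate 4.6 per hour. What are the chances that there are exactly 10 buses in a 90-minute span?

Over the interval, μ = 4.6 × 1.5 = 6.9 (a 90-minute span = 1.5 hours).
P(N = 10) = e^(−μ) μ^10/10! = e^(−6.9) · 6.9^10/3628800 ≈ 0.0679.

0.0679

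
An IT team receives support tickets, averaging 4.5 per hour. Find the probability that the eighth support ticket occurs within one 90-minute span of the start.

Over the interval, μ = 4.5 × 1.5 = 6.75 (a 90-minute span = 1.5 hours).
The eighth arrival falls in the interval iff at least 8 events occur there: P(S_8 ≤ t) = P(N ≥ 8) = 1 − P(N ≤ 7) ≈ 0.3641.

0.3641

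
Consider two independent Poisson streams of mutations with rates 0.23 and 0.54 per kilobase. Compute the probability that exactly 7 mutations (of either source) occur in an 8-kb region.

Independent Poisson processes superpose: combined rate λ = 0.23 + 0.54 = 0.77 per kilobase.
Over the interval, μ = 0.77 × 8 = 6.16 (an 8-kb region = 8 kilobases).
P(N = 7) = e^(−6.16) · 6.16^7/7! ≈ 0.1411.

0.1411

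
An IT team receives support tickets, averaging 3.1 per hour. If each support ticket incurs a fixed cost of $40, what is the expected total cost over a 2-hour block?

E[N] = 3.1 × 2 = 6.2 (a 2-hour block = 2 hours); E[cost] = 6.2 × $40 = $248.

$248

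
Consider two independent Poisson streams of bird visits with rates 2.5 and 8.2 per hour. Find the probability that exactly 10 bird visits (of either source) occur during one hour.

0.1222

Independent Poisson processes superpose: combined rate λ = 2.5 + 8.2 = 10.7 per hour.
So μ = 10.7.
P(N = 10) = e^(−10.7) · 10.7^10/10! ≈ 0.1222.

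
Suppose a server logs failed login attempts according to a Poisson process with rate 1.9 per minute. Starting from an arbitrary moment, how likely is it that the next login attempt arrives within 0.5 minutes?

0.6133

Inter-arrival times are exponential with rate λ = 1.9 per minute.
P(T ≤ 0.5) = 1 − e^(−λt) = 1 − e^(−1.9 × 0.5) = 1 − e^(−0.95) ≈ 0.6133.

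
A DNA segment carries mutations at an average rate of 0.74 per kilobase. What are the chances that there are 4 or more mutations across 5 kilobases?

Over the interval, μ = 0.74 × 5 = 3.7 (5 kilobases).
P(N ≥ 4) = 1 − P(N ≤ 3) = 1 − Σ_{j=0}^{3} e^(−μ) μ^j/j! ≈ 0.5058.

0.5058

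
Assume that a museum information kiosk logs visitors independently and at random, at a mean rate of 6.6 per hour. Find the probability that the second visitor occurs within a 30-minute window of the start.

Over the interval, μ = 6.6 × 0.5 = 3.3 (a 30-minute window = 0.5 hours).
The second arrival falls in the interval iff at least 2 events occur there: P(S_2 ≤ t) = P(N ≥ 2) = 1 − P(N ≤ 1) ≈ 0.8414.

0.8414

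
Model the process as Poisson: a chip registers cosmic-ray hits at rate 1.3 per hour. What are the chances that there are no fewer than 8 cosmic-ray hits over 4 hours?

Over the interval, μ = 1.3 × 4 = 5.2 (4 hours).
P(N ≥ 8) = 1 − P(N ≤ 7) = 1 − Σ_{j=0}^{7} e^(−μ) μ^j/j! ≈ 0.1551.

0.1551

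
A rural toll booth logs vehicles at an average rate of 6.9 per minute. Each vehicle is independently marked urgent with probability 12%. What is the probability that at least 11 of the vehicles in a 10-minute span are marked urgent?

Thinning: the vehicles that are marked urgent themselves form a Poisson process with rate 0.12 × 6.9 = 0.828 per minute.
Over the interval, μ = 0.828 × 10 = 8.28 (a 10-minute span = 10 minutes).
P(N ≥ 11) = 1 − P(N ≤ 10) ≈ 0.2128.

0.2128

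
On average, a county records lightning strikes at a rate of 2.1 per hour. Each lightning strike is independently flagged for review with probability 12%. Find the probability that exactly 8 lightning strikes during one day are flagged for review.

0.1049

Thinning: the lightning strikes that are flagged for review themselves form a Poisson process with rate 0.12 × 2.1 = 0.252 per hour.
Over the interval, μ = 0.252 × 24 = 6.048 (a day = 24 hours).
P(N = 8) = e^(−6.048) · 6.048^8/8! ≈ 0.1049.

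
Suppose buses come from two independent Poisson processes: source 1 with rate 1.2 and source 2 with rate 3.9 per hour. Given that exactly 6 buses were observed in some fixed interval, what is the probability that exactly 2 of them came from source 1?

Given the total, each event is independently from source 1 with probability p = λ_1/(λ_1+λ_2) = 1.2/5.1 ≈ 0.2353.
So K ~ Binomial(6, 1.2/5.1): P(K = 2) = C(6,2) · (1.2/5.1)^2 · (3.9/5.1)^4 ≈ 0.2840.

0.2840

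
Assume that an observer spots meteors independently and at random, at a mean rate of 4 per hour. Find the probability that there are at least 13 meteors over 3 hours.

Over the interval, μ = 4 × 3 = 12 (3 hours).
P(N ≥ 13) = 1 − P(N ≤ 12) = 1 − Σ_{j=0}^{12} e^(−μ) μ^j/j! ≈ 0.4240.

0.4240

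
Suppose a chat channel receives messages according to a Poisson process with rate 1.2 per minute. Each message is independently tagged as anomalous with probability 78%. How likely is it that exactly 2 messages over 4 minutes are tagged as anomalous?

Thinning: the messages that are tagged as anomalous themselves form a Poisson process with rate 0.78 × 1.2 = 0.936 per minute.
Over the interval, μ = 0.936 × 4 = 3.744 (4 minutes).
P(N = 2) = e^(−3.744) · 3.744^2/2! ≈ 0.1658.

0.1658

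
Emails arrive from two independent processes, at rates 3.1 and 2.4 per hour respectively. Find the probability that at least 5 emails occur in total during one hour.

0.6425

Independent Poisson processes superpose: combined rate λ = 3.1 + 2.4 = 5.5 per hour.
So μ = 5.5.
P(N ≥ 5) = 1 − P(N ≤ 4) ≈ 0.6425.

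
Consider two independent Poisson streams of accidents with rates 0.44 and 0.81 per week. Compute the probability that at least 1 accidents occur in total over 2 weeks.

0.9179

Independent Poisson processes superpose: combined rate λ = 0.44 + 0.81 = 1.25 per week.
Over the interval, μ = 1.25 × 2 = 2.5 (2 weeks).
P(N ≥ 1) = 1 − P(N ≤ 0) ≈ 0.9179.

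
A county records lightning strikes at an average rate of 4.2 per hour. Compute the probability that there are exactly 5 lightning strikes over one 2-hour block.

Over the interval, μ = 4.2 × 2 = 8.4 (a 2-hour block = 2 hours).
P(N = 5) = e^(−μ) μ^5/5! = e^(−8.4) · 8.4^5/120 ≈ 0.0784.

0.0784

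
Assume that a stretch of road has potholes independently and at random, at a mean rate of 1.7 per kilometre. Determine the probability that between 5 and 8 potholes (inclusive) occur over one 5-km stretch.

0.4487

Over the interval, μ = 1.7 × 5 = 8.5 (a 5-km stretch = 5 kilometres).
P(5 ≤ N ≤ 8) = Σ_{j=5}^{8} e^(−8.5) · 8.5^j/j! ≈ 0.4487.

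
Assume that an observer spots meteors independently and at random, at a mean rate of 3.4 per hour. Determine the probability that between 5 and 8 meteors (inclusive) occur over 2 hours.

Over the interval, μ = 3.4 × 2 = 6.8 (2 hours).
P(5 ≤ N ≤ 8) = Σ_{j=5}^{8} e^(−6.8) · 6.8^j/j! ≈ 0.5627.

0.5627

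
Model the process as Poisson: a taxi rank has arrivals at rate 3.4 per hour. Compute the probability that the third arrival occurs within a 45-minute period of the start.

0.4689

Over the interval, μ = 3.4 × 0.75 = 2.55 (a 45-minute period = 0.75 hours).
The third arrival falls in the interval iff at least 3 events occur there: P(S_3 ≤ t) = P(N ≥ 3) = 1 − P(N ≤ 2) ≈ 0.4689.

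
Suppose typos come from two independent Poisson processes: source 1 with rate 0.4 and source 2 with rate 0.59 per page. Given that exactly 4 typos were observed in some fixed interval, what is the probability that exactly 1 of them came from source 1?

0.3421

Given the total, each event is independently from source 1 with probability p = λ_1/(λ_1+λ_2) = 0.4/0.99 ≈ 0.4040.
So K ~ Binomial(4, 0.4/0.99): P(K = 1) = C(4,1) · (0.4/0.99)^1 · (0.59/0.99)^3 ≈ 0.3421.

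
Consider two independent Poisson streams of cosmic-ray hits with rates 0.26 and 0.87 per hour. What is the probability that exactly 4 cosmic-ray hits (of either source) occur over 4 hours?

0.1894

Independent Poisson processes superpose: combined rate λ = 0.26 + 0.87 = 1.13 per hour.
Over the interval, μ = 1.13 × 4 = 4.52 (4 hours).
P(N = 4) = e^(−4.52) · 4.52^4/4! ≈ 0.1894.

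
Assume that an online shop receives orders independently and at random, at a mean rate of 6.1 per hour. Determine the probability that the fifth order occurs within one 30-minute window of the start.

0.1932

Over the interval, μ = 6.1 × 0.5 = 3.05 (a 30-minute window = 0.5 hours).
The fifth arrival falls in the interval iff at least 5 events occur there: P(S_5 ≤ t) = P(N ≥ 5) = 1 − P(N ≤ 4) ≈ 0.1932.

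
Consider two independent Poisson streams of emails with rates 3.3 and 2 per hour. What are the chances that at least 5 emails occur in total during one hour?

Independent Poisson processes superpose: combined rate λ = 3.3 + 2 = 5.3 per hour.
So μ = 5.3.
P(N ≥ 5) = 1 − P(N ≤ 4) ≈ 0.6105.

0.6105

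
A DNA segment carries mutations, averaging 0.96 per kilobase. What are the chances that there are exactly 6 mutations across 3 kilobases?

0.0445

Over the interval, μ = 0.96 × 3 = 2.88 (3 kilobases).
P(N = 6) = e^(−μ) μ^6/6! = e^(−2.88) · 2.88^6/720 ≈ 0.0445.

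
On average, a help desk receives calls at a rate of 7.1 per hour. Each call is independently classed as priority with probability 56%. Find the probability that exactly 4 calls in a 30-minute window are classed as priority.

Thinning: the calls that are classed as priority themselves form a Poisson process with rate 0.56 × 7.1 = 3.976 per hour.
Over the interval, μ = 3.976 × 0.5 = 1.988 (a 30-minute window = 0.5 hours).
P(N = 4) = e^(−1.988) · 1.988^4/4! ≈ 0.0891.

0.0891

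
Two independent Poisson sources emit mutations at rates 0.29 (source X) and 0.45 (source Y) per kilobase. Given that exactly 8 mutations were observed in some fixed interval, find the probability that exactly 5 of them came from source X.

0.1164

Given the total, each event is independently from source X with probability p = λ_X/(λ_X+λ_Y) = 0.29/0.74 ≈ 0.3919.
So K ~ Binomial(8, 0.29/0.74): P(K = 5) = C(8,5) · (0.29/0.74)^5 · (0.45/0.74)^3 ≈ 0.1164.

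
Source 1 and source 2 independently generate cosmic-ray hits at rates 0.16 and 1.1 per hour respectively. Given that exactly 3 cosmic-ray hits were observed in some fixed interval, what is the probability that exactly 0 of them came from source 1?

Given the total, each event is independently from source 1 with probability p = λ_1/(λ_1+λ_2) = 0.16/1.26 ≈ 0.1270.
So K ~ Binomial(3, 0.16/1.26): P(K = 0) = C(3,0) · (0.16/1.26)^0 · (1.1/1.26)^3 ≈ 0.6654.

0.6654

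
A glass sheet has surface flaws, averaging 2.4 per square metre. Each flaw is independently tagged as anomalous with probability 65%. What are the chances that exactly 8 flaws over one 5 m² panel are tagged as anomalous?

Thinning: the flaws that are tagged as anomalous themselves form a Poisson process with rate 0.65 × 2.4 = 1.56 per square metre.
Over the interval, μ = 1.56 × 5 = 7.8 (a 5 m² panel = 5 square metres).
P(N = 8) = e^(−7.8) · 7.8^8/8! ≈ 0.1392.

0.1392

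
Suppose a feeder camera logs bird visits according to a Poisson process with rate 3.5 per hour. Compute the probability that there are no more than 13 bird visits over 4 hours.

0.4644

Over the interval, μ = 3.5 × 4 = 14 (4 hours).
P(N ≤ 13) = Σ_{j=0}^{13} e^(−μ) μ^j/j! ≈ 0.4644.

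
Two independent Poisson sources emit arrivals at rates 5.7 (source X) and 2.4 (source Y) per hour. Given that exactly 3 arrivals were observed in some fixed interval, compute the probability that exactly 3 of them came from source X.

Given the total, each event is independently from source X with probability p = λ_X/(λ_X+λ_Y) = 5.7/8.1 ≈ 0.7037.
So K ~ Binomial(3, 5.7/8.1): P(K = 3) = C(3,3) · (5.7/8.1)^3 · (2.4/8.1)^0 ≈ 0.3485.

0.3485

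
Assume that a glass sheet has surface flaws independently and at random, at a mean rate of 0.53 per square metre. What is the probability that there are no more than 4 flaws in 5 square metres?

0.8703

Over the interval, μ = 0.53 × 5 = 2.65 (5 square metres).
P(N ≤ 4) = Σ_{j=0}^{4} e^(−μ) μ^j/j! ≈ 0.8703.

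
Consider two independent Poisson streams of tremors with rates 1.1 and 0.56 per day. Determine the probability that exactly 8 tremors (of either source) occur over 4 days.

Independent Poisson processes superpose: combined rate λ = 1.1 + 0.56 = 1.66 per day.
Over the interval, μ = 1.66 × 4 = 6.64 (4 days).
P(N = 8) = e^(−6.64) · 6.64^8/8! ≈ 0.1225.

0.1225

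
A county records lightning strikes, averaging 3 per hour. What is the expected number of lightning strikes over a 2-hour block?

E[N] = λt = 3 × 2 = 6 (a 2-hour block = 2 hours).

6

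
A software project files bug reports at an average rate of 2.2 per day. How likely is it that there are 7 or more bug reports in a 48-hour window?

Over the interval, μ = 2.2 × 2 = 4.4 (a 48-hour window = 2 days).
P(N ≥ 7) = 1 − P(N ≤ 6) = 1 − Σ_{j=0}^{6} e^(−μ) μ^j/j! ≈ 0.1564.

0.1564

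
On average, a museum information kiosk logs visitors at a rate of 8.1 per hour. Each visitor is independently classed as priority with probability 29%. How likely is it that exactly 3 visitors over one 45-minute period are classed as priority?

0.1565

Thinning: the visitors that are classed as priority themselves form a Poisson process with rate 0.29 × 8.1 = 2.349 per hour.
Over the interval, μ = 2.349 × 0.75 = 1.76175 (a 45-minute period = 0.75 hours).
P(N = 3) = e^(−1.76175) · 1.76175^3/3! ≈ 0.1565.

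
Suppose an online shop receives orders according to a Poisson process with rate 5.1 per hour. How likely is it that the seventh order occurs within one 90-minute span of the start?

Over the interval, μ = 5.1 × 1.5 = 7.65 (a 90-minute span = 1.5 hours).
The seventh arrival falls in the interval iff at least 7 events occur there: P(S_7 ≤ t) = P(N ≥ 7) = 1 − P(N ≤ 6) ≈ 0.6420.

0.6420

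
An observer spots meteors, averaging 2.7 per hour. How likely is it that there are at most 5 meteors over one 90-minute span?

Over the interval, μ = 2.7 × 1.5 = 4.05 (a 90-minute span = 1.5 hours).
P(N ≤ 5) = Σ_{j=0}^{5} e^(−μ) μ^j/j! ≈ 0.7773.

0.7773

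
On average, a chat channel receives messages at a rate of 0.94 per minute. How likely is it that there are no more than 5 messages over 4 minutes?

Over the interval, μ = 0.94 × 4 = 3.76 (4 minutes).
P(N ≤ 5) = Σ_{j=0}^{5} e^(−μ) μ^j/j! ≈ 0.8214.

0.8214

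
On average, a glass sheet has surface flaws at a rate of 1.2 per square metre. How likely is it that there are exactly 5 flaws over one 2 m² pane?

0.0602

Over the interval, μ = 1.2 × 2 = 2.4 (a 2 m² pane = 2 square metres).
P(N = 5) = e^(−μ) μ^5/5! = e^(−2.4) · 2.4^5/120 ≈ 0.0602.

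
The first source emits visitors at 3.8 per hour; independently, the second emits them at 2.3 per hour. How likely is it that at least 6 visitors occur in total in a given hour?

0.5702

Independent Poisson processes superpose: combined rate λ = 3.8 + 2.3 = 6.1 per hour.
So μ = 6.1.
P(N ≥ 6) = 1 − P(N ≤ 5) ≈ 0.5702.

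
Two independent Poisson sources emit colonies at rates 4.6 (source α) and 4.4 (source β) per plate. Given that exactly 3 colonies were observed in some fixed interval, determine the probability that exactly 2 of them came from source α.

Given the total, each event is independently from source α with probability p = λ_α/(λ_α+λ_β) = 4.6/9 ≈ 0.5111.
So K ~ Binomial(3, 4.6/9): P(K = 2) = C(3,2) · (4.6/9)^2 · (4.4/9)^1 ≈ 0.3831.

0.3831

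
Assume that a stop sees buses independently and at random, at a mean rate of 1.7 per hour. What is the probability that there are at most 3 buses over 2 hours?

Over the interval, μ = 1.7 × 2 = 3.4 (2 hours).
P(N ≤ 3) = Σ_{j=0}^{3} e^(−μ) μ^j/j! ≈ 0.5584.

0.5584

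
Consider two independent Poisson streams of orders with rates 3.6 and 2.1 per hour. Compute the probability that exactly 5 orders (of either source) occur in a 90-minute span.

0.0737

Independent Poisson processes superpose: combined rate λ = 3.6 + 2.1 = 5.7 per hour.
Over the interval, μ = 5.7 × 1.5 = 8.55 (a 90-minute span = 1.5 hours).
P(N = 5) = e^(−8.55) · 8.55^5/5! ≈ 0.0737.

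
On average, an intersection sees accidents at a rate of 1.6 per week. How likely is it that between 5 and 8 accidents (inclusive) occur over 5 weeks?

0.4929

Over the interval, μ = 1.6 × 5 = 8 (5 weeks).
P(5 ≤ N ≤ 8) = Σ_{j=5}^{8} e^(−8) · 8^j/j! ≈ 0.4929.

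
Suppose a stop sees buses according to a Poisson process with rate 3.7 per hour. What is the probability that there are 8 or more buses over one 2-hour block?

Over the interval, μ = 3.7 × 2 = 7.4 (a 2-hour block = 2 hours).
P(N ≥ 8) = 1 − P(N ≤ 7) = 1 − Σ_{j=0}^{7} e^(−μ) μ^j/j! ≈ 0.4607.

0.4607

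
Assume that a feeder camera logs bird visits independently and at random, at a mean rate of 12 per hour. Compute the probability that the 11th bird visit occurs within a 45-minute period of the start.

Over the interval, μ = 12 × 0.75 = 9 (a 45-minute period = 0.75 hours).
The 11th arrival falls in the interval iff at least 11 events occur there: P(S_11 ≤ t) = P(N ≥ 11) = 1 − P(N ≤ 10) ≈ 0.2940.

0.2940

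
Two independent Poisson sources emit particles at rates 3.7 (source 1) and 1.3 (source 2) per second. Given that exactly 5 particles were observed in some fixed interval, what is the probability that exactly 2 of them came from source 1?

Given the total, each event is independently from source 1 with probability p = λ_1/(λ_1+λ_2) = 3.7/5 = 0.7400.
So K ~ Binomial(5, 3.7/5): P(K = 2) = C(5,2) · (3.7/5)^2 · (1.3/5)^3 ≈ 0.0962.

0.0962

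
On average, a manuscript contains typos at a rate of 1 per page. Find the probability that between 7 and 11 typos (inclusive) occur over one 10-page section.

Over the interval, μ = 1 × 10 = 10 (a 10-page section = 10 pages).
P(7 ≤ N ≤ 11) = Σ_{j=7}^{11} e^(−10) · 10^j/j! ≈ 0.5666.

0.5666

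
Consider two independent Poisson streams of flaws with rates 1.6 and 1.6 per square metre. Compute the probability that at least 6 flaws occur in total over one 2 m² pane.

Independent Poisson processes superpose: combined rate λ = 1.6 + 1.6 = 3.2 per square metre.
Over the interval, μ = 3.2 × 2 = 6.4 (a 2 m² pane = 2 square metres).
P(N ≥ 6) = 1 − P(N ≤ 5) ≈ 0.6163.

0.6163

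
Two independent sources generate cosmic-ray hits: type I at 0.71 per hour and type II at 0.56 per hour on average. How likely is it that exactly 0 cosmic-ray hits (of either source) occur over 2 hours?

Independent Poisson processes superpose: combined rate λ = 0.71 + 0.56 = 1.27 per hour.
Over the interval, μ = 1.27 × 2 = 2.54 (2 hours).
P(N = 0) = e^(−2.54) · 2.54^0/0! ≈ 0.0789.

0.0789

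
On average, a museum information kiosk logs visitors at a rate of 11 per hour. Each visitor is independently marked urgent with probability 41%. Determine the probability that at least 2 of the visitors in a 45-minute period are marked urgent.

0.8512

Thinning: the visitors that are marked urgent themselves form a Poisson process with rate 0.41 × 11 = 4.51 per hour.
Over the interval, μ = 4.51 × 0.75 = 3.3825 (a 45-minute period = 0.75 hours).
P(N ≥ 2) = 1 − P(N ≤ 1) ≈ 0.8512.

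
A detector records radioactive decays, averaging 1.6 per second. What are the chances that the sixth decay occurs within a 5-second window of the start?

0.8088

Over the interval, μ = 1.6 × 5 = 8 (a 5-second window = 5 seconds).
The sixth arrival falls in the interval iff at least 6 events occur there: P(S_6 ≤ t) = P(N ≥ 6) = 1 − P(N ≤ 5) ≈ 0.8088.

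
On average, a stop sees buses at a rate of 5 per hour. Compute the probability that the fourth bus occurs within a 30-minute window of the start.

Over the interval, μ = 5 × 0.5 = 2.5 (a 30-minute window = 0.5 hours).
The fourth arrival falls in the interval iff at least 4 events occur there: P(S_4 ≤ t) = P(N ≥ 4) = 1 − P(N ≤ 3) ≈ 0.2424.

0.2424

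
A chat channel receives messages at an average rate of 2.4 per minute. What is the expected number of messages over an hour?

E[N] = λt = 2.4 × 60 = 144 (an hour = 60 minutes).

144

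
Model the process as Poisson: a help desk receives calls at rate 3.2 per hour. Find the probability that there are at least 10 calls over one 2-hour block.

0.1142

Over the interval, μ = 3.2 × 2 = 6.4 (a 2-hour block = 2 hours).
P(N ≥ 10) = 1 − P(N ≤ 9) = 1 − Σ_{j=0}^{9} e^(−μ) μ^j/j! ≈ 0.1142.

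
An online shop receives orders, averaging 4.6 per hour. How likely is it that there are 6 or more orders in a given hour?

0.3142

With mean μ = 4.6 per hour,
P(N ≥ 6) = 1 − P(N ≤ 5) = 1 − Σ_{j=0}^{5} e^(−μ) μ^j/j! ≈ 0.3142.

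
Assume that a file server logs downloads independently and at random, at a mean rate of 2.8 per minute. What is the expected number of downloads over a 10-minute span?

E[N] = λt = 2.8 × 10 = 28 (a 10-minute span = 10 minutes).

28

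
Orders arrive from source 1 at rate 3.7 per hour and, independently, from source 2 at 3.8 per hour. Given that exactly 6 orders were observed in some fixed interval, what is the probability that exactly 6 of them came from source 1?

Given the total, each event is independently from source 1 with probability p = λ_1/(λ_1+λ_2) = 3.7/7.5 ≈ 0.4933.
So K ~ Binomial(6, 3.7/7.5): P(K = 6) = C(6,6) · (3.7/7.5)^6 · (3.8/7.5)^0 ≈ 0.0144.

0.0144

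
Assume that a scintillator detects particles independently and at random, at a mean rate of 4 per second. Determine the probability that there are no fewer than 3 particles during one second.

With mean μ = 4 per second,
P(N ≥ 3) = 1 − P(N ≤ 2) = 1 − Σ_{j=0}^{2} e^(−μ) μ^j/j! ≈ 0.7619.

0.7619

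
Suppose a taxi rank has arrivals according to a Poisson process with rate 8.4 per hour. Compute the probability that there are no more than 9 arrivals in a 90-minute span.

Over the interval, μ = 8.4 × 1.5 = 12.6 (a 90-minute span = 1.5 hours).
P(N ≤ 9) = Σ_{j=0}^{9} e^(−μ) μ^j/j! ≈ 0.1939.

0.1939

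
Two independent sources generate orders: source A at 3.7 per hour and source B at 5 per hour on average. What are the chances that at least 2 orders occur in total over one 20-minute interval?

Independent Poisson processes superpose: combined rate λ = 3.7 + 5 = 8.7 per hour.
Over the interval, μ = 8.7 × 1/3 = 2.9 (a 20-minute interval = 1/3 hours).
P(N ≥ 2) = 1 − P(N ≤ 1) ≈ 0.7854.

0.7854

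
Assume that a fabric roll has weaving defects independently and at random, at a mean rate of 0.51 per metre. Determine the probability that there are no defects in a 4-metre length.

Over the interval, μ = 0.51 × 4 = 2.04 (a 4-metre length = 4 metres).
P(N = 0) = e^(−μ) μ^0/0! = e^(−2.04) · 2.04^0/1 ≈ 0.1300.

0.1300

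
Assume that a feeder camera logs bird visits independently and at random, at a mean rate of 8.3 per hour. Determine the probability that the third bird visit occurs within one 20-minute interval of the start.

0.5226

Over the interval, μ = 8.3 × 1/3 ≈ 2.76667 (a 20-minute interval = 1/3 hours).
The third arrival falls in the interval iff at least 3 events occur there: P(S_3 ≤ t) = P(N ≥ 3) = 1 − P(N ≤ 2) ≈ 0.5226.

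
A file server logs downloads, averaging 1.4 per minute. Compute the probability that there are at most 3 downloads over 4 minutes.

0.1906

Over the interval, μ = 1.4 × 4 = 5.6 (4 minutes).
P(N ≤ 3) = Σ_{j=0}^{3} e^(−μ) μ^j/j! ≈ 0.1906.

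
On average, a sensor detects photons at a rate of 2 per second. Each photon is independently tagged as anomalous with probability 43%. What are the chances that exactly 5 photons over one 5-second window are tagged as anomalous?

Thinning: the photons that are tagged as anomalous themselves form a Poisson process with rate 0.43 × 2 = 0.86 per second.
Over the interval, μ = 0.86 × 5 = 4.3 (a 5-second window = 5 seconds).
P(N = 5) = e^(−4.3) · 4.3^5/5! ≈ 0.1662.

0.1662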